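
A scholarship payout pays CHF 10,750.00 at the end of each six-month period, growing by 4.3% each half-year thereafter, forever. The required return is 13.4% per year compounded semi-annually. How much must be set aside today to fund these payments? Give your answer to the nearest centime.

CHF 447,916.67

Periodic rate r = 0.134/2 per half-year.
Growing perpetuity (Gordon): PV = PMT₁ / (r − g) = 10,750 / (r − 0.043) = CHF 447,916.67.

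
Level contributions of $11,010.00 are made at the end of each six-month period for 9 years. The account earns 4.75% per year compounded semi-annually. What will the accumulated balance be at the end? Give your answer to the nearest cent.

This is an ordinary annuity: 18 deposits of $11,010.00 at the end of each six-month period.
Periodic rate r = 0.0475/2 per half-year; n is counted in half-years.
FV = PMT × [((1+r)^n − 1)/r] = 11,010 × [(1+r)^18 − 1] / r = $243,738.17

$243,738.17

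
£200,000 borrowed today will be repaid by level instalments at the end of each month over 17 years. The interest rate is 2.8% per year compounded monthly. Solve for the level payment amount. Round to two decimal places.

£1,233.29

Level ordinary annuity; solve PV = PMT × [(1 − (1+r)^−n)/r] for PMT.
Periodic rate r = 0.028/12 per month; n is counted in months.
With n = 204: PMT = 200,000 / ([(1 − (1+r)^−n)/r]) = £1,233.29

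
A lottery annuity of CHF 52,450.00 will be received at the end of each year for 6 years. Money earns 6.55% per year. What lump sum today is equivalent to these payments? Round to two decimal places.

CHF 253,516.26

This is an ordinary annuity: 6 payments of CHF 52,450.00 at the end of each year.
Periodic rate r = 0.0655 per year.
PV = PMT × [(1 − (1+r)^−n)/r] = 52,450 × [1 − (1+r)^−6] / r = CHF 253,516.26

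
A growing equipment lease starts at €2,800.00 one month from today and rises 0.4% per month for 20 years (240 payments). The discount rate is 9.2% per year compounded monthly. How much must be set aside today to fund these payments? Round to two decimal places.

€445,272.71

Periodic rate r = 0.092/12 per month; n is counted in months.
Growing ordinary annuity: PV = PMT₁ × [1 − ((1+g)/(1+r))^n] / (r − g) = 2,800 × [1 − ((1+0.004)/(1+r))^240] / (r − 0.004) = €445,272.71.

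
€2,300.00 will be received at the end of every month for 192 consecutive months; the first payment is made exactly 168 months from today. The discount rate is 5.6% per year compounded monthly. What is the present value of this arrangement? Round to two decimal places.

Ordinary annuity of 192 payments, first payment at period 168.
Periodic rate r = 0.056/12 per month; n is counted in months.
The ordinary-annuity PV formula values the stream one period before the first payment (period 167); discount that back 167 periods:
PV₀ = 2,300 × [1 − (1+r)^−192] / r × (1+r)^−167 = €133,843.81

€133,843.81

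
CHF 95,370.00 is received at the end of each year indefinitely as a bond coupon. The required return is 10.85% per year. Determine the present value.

CHF 878,986.18

Periodic rate r = 0.1085 per year.
Level perpetuity: PV = PMT / r = 95,370 / (0.1085) = CHF 878,986.18.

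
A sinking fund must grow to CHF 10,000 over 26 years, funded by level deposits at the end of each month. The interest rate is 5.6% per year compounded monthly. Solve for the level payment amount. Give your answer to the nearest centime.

Level ordinary annuity; solve FV = PMT × [((1+r)^n − 1)/r] for PMT.
Periodic rate r = 0.056/12 per month; n is counted in months.
With n = 312: PMT = 10,000 / ([((1+r)^n − 1)/r]) = CHF 14.25

CHF 14.25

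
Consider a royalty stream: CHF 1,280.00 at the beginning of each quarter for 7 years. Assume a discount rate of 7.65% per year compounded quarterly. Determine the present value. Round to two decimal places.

This is an annuity due: 28 payments of CHF 1,280.00 at the beginning of each quarter.
Periodic rate r = 0.0765/4 per quarter; n is counted in quarters.
PV = PMT × [(1 − (1+r)^−n)/r] × (1+r) = 1,280 × [1 − (1+r)^−28] / r × (1+r) = CHF 28,078.28

CHF 28,078.28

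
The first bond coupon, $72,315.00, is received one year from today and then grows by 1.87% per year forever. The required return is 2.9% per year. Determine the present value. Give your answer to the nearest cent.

Periodic rate r = 0.029 per year.
Growing perpetuity (Gordon): PV = PMT₁ / (r − g) = 72,315 / (r − 0.0187) = $7,020,873.79.

$7,020,873.79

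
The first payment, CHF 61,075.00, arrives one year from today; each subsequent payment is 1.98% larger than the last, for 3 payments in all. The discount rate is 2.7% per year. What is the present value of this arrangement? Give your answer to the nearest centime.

CHF 177,160.14

Periodic rate r = 0.027 per year.
Growing ordinary annuity: PV = PMT₁ × [1 − ((1+g)/(1+r))^n] / (r − g) = 61,075 × [1 − ((1+0.0198)/(1+r))^3] / (r − 0.0198) = CHF 177,160.14.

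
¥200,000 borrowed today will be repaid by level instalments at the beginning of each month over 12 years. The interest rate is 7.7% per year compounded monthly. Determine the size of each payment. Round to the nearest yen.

Level annuity due; solve PV = PMT × [(1 − (1+r)^−n)/r] × (1+r) for PMT.
Periodic rate r = 0.077/12 per month; n is counted in months.
With n = 144: PMT = 200,000 / ([(1 − (1+r)^−n)/r] × (1+r)) = ¥2,119

¥2,119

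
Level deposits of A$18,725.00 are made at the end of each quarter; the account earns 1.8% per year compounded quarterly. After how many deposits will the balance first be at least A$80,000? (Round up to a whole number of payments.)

5 payments

Periodic rate r = 0.018/4 per quarter; n is counted in quarters.
Ordinary annuity FV: 80,000 = 18,725 × [((1+r)^n − 1)/r].
(1+r)^n = 1 + 80,000 × r / 18,725, so n = ln(1 + 80,000·r/18,725) / ln(1+r) = 4.24.
Round up to a whole number of payments: n = 5.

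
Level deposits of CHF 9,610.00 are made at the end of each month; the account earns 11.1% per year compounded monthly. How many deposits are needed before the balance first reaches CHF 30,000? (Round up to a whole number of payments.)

4 payments

Periodic rate r = 0.111/12 per month; n is counted in months.
Ordinary annuity FV: 30,000 = 9,610 × [((1+r)^n − 1)/r].
(1+r)^n = 1 + 30,000 × r / 9,610, so n = ln(1 + 30,000·r/9,610) / ln(1+r) = 3.09.
Round up to a whole number of payments: n = 4.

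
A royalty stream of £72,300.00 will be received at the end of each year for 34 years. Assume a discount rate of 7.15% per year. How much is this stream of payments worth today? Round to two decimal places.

£914,561.86

This is an ordinary annuity: 34 payments of £72,300.00 at the end of each year.
Periodic rate r = 0.0715 per year.
PV = PMT × [(1 − (1+r)^−n)/r] = 72,300 × [1 − (1+r)^−34] / r = £914,561.86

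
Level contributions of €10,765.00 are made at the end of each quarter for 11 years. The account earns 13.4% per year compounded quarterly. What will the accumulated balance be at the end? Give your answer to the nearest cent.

This is an ordinary annuity: 44 deposits of €10,765.00 at the end of each quarter.
Periodic rate r = 0.134/4 per quarter; n is counted in quarters.
FV = PMT × [((1+r)^n − 1)/r] = 10,765 × [(1+r)^44 − 1] / r = €1,048,372.28

€1,048,372.28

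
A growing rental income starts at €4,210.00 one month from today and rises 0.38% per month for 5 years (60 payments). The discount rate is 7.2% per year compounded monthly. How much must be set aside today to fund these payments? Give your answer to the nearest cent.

Periodic rate r = 0.072/12 per month; n is counted in months.
Growing ordinary annuity: PV = PMT₁ × [1 − ((1+g)/(1+r))^n] / (r − g) = 4,210 × [1 − ((1+0.0038)/(1+r))^60] / (r − 0.0038) = €235,558.72.

€235,558.72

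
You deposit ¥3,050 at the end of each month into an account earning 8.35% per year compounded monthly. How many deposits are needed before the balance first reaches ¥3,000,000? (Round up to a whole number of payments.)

298 payments

Periodic rate r = 0.0835/12 per month; n is counted in months.
Ordinary annuity FV: 3,000,000 = 3,050 × [((1+r)^n − 1)/r].
(1+r)^n = 1 + 3,000,000 × r / 3,050, so n = ln(1 + 3,000,000·r/3,050) / ln(1+r) = 297.05.
Round up to a whole number of payments: n = 298.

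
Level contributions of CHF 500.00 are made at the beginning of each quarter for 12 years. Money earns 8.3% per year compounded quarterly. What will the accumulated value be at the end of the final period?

CHF 41,321.30

This is an annuity due: 48 deposits of CHF 500.00 at the beginning of each quarter.
Periodic rate r = 0.083/4 per quarter; n is counted in quarters.
FV = PMT × [((1+r)^n − 1)/r] × (1+r) = 500 × [(1+r)^48 − 1] / r × (1+r) = CHF 41,321.30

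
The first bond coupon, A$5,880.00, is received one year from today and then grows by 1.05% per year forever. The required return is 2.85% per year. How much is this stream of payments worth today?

Periodic rate r = 0.0285 per year.
Growing perpetuity (Gordon): PV = PMT₁ / (r − g) = 5,880 / (r − 0.0105) = A$326,666.67.

A$326,666.67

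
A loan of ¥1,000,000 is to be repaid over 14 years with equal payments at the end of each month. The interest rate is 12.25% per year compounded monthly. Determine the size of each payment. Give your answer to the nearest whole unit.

Level ordinary annuity; solve PV = PMT × [(1 − (1+r)^−n)/r] for PMT.
Periodic rate r = 0.1225/12 per month; n is counted in months.
With n = 168: PMT = 1,000,000 / ([(1 − (1+r)^−n)/r]) = ¥12,473

¥12,473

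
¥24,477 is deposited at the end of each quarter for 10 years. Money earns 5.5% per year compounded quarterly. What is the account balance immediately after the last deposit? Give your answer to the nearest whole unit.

This is an ordinary annuity: 40 deposits of ¥24,477 at the end of each quarter.
Periodic rate r = 0.055/4 per quarter; n is counted in quarters.
FV = PMT × [((1+r)^n − 1)/r] = 24,477 × [(1+r)^40 − 1] / r = ¥1,293,758

¥1,293,758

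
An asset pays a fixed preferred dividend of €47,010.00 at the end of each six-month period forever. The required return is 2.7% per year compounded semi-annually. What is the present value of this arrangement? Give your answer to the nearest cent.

Periodic rate r = 0.027/2 per half-year.
Level perpetuity: PV = PMT / r = 47,010 / (0.027/2) = €3,482,222.22.

€3,482,222.22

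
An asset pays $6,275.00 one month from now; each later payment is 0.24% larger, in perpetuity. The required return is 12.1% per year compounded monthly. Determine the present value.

$816,702.82

Periodic rate r = 0.121/12 per month.
Growing perpetuity (Gordon): PV = PMT₁ / (r − g) = 6,275 / (r − 0.0024) = $816,702.82.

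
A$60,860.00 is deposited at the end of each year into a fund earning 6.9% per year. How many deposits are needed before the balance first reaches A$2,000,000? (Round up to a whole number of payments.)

18 payments

Periodic rate r = 0.069 per year.
Ordinary annuity FV: 2,000,000 = 60,860 × [((1+r)^n − 1)/r].
(1+r)^n = 1 + 2,000,000 × r / 60,860, so n = ln(1 + 2,000,000·r/60,860) / ln(1+r) = 17.75.
Round up to a whole number of payments: n = 18.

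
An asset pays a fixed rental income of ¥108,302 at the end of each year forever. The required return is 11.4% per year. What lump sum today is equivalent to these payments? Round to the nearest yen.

¥950,018

Periodic rate r = 0.114 per year.
Level perpetuity: PV = PMT / r = 108,302 / (0.114) = ¥950,018.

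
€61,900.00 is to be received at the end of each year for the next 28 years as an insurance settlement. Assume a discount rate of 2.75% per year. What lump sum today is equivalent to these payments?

This is an ordinary annuity: 28 payments of €61,900.00 at the end of each year.
Periodic rate r = 0.0275 per year.
PV = PMT × [(1 − (1+r)^−n)/r] = 61,900 × [1 − (1+r)^−28] / r = €1,197,816.15

€1,197,816.15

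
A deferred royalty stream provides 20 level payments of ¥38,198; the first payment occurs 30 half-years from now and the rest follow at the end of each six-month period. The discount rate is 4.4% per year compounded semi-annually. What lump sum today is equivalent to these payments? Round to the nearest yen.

¥325,967

Ordinary annuity of 20 payments, first payment at period 30.
Periodic rate r = 0.044/2 per half-year; n is counted in half-years.
The ordinary-annuity PV formula values the stream one period before the first payment (period 29); discount that back 29 periods:
PV₀ = 38,198 × [1 − (1+r)^−20] / r × (1+r)^−29 = ¥325,967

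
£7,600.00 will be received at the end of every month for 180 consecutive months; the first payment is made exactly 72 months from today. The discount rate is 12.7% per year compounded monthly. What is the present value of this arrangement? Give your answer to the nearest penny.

Ordinary annuity of 180 payments, first payment at period 72.
Periodic rate r = 0.127/12 per month; n is counted in months.
The ordinary-annuity PV formula values the stream one period before the first payment (period 71); discount that back 71 periods:
PV₀ = 7,600 × [1 − (1+r)^−180] / r × (1+r)^−71 = £288,951.70

£288,951.70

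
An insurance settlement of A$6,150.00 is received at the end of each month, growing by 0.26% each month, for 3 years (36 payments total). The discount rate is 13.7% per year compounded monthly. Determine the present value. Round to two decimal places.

A$188,582.02

Periodic rate r = 0.137/12 per month; n is counted in months.
Growing ordinary annuity: PV = PMT₁ × [1 − ((1+g)/(1+r))^n] / (r − g) = 6,150 × [1 − ((1+0.0026)/(1+r))^36] / (r − 0.0026) = A$188,582.02.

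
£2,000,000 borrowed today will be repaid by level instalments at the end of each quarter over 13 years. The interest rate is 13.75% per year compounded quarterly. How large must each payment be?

Level ordinary annuity; solve PV = PMT × [(1 − (1+r)^−n)/r] for PMT.
Periodic rate r = 0.1375/4 per quarter; n is counted in quarters.
With n = 52: PMT = 2,000,000 / ([(1 − (1+r)^−n)/r]) = £83,079.74

£83,079.74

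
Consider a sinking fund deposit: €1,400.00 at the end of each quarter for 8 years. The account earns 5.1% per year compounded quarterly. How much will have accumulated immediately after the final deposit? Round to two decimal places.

This is an ordinary annuity: 32 deposits of €1,400.00 at the end of each quarter.
Periodic rate r = 0.051/4 per quarter; n is counted in quarters.
FV = PMT × [((1+r)^n − 1)/r] = 1,400 × [(1+r)^32 − 1] / r = €54,894.68

€54,894.68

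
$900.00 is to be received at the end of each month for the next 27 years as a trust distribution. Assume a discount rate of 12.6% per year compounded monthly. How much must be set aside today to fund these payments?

$82,808.35

This is an ordinary annuity: 324 payments of $900.00 at the end of each month.
Periodic rate r = 0.126/12 per month; n is counted in months.
PV = PMT × [(1 − (1+r)^−n)/r] = 900 × [1 − (1+r)^−324] / r = $82,808.35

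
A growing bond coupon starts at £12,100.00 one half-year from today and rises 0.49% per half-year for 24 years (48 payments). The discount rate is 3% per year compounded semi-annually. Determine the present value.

Periodic rate r = 0.03/2 per half-year; n is counted in half-years.
Growing ordinary annuity: PV = PMT₁ × [1 − ((1+g)/(1+r))^n] / (r − g) = 12,100 × [1 − ((1+0.0049)/(1+r))^48] / (r − 0.0049) = £456,725.63.

£456,725.63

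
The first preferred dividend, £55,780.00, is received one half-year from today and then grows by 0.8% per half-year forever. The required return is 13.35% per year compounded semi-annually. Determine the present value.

Periodic rate r = 0.1335/2 per half-year.
Growing perpetuity (Gordon): PV = PMT₁ / (r − g) = 55,780 / (r − 0.008) = £949,446.81.

£949,446.81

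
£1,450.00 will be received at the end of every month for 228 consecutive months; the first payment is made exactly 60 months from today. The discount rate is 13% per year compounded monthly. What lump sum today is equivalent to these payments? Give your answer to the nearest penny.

Ordinary annuity of 228 payments, first payment at period 60.
Periodic rate r = 0.13/12 per month; n is counted in months.
The ordinary-annuity PV formula values the stream one period before the first payment (period 59); discount that back 59 periods:
PV₀ = 1,450 × [1 − (1+r)^−228] / r × (1+r)^−59 = £64,802.73

£64,802.73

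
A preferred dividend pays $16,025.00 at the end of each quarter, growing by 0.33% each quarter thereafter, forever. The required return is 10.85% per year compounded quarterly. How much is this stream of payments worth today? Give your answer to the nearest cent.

Periodic rate r = 0.1085/4 per quarter.
Growing perpetuity (Gordon): PV = PMT₁ / (r − g) = 16,025 / (r − 0.0033) = $672,612.80.

$672,612.80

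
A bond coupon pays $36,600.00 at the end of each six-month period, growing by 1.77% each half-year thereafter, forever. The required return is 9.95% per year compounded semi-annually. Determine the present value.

$1,141,965.68

Periodic rate r = 0.0995/2 per half-year.
Growing perpetuity (Gordon): PV = PMT₁ / (r − g) = 36,600 / (r − 0.0177) = $1,141,965.68.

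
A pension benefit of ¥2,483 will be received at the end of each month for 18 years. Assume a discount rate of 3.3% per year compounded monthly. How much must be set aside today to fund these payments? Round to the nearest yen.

This is an ordinary annuity: 216 payments of ¥2,483 at the end of each month.
Periodic rate r = 0.033/12 per month; n is counted in months.
PV = PMT × [(1 − (1+r)^−n)/r] = 2,483 × [1 − (1+r)^−216] / r = ¥403,993

¥403,993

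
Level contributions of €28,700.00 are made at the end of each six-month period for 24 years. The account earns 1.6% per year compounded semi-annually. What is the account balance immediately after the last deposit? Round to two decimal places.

€1,671,430.74

This is an ordinary annuity: 48 deposits of €28,700.00 at the end of each six-month period.
Periodic rate r = 0.016/2 per half-year; n is counted in half-years.
FV = PMT × [((1+r)^n − 1)/r] = 28,700 × [(1+r)^48 − 1] / r = €1,671,430.74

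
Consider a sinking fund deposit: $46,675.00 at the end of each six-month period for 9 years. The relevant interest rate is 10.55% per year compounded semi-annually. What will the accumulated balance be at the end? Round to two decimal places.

This is an ordinary annuity: 18 deposits of $46,675.00 at the end of each six-month period.
Periodic rate r = 0.1055/2 per half-year; n is counted in half-years.
FV = PMT × [((1+r)^n − 1)/r] = 46,675 × [(1+r)^18 − 1] / r = $1,347,279.84

$1,347,279.84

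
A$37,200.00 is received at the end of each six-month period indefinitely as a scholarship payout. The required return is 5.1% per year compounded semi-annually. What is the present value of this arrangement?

A$1,458,823.53

Periodic rate r = 0.051/2 per half-year.
Level perpetuity: PV = PMT / r = 37,200 / (0.051/2) = A$1,458,823.53.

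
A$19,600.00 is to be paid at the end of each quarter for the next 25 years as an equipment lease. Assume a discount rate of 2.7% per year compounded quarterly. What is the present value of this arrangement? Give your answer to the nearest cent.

This is an ordinary annuity: 100 payments of A$19,600.00 at the end of each quarter.
Periodic rate r = 0.027/4 per quarter; n is counted in quarters.
PV = PMT × [(1 − (1+r)^−n)/r] = 19,600 × [1 − (1+r)^−100] / r = A$1,421,907.52

A$1,421,907.52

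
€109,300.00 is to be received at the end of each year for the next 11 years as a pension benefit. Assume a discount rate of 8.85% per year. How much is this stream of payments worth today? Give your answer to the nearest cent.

€749,108.98

This is an ordinary annuity: 11 payments of €109,300.00 at the end of each year.
Periodic rate r = 0.0885 per year.
PV = PMT × [(1 − (1+r)^−n)/r] = 109,300 × [1 − (1+r)^−11] / r = €749,108.98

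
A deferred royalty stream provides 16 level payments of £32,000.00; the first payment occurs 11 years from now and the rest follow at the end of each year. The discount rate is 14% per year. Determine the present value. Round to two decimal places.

£54,078.75

Ordinary annuity of 16 payments, first payment at period 11.
Periodic rate r = 0.14 per year.
The ordinary-annuity PV formula values the stream one period before the first payment (period 10); discount that back 10 periods:
PV₀ = 32,000 × [1 − (1+r)^−16] / r × (1+r)^−10 = £54,078.75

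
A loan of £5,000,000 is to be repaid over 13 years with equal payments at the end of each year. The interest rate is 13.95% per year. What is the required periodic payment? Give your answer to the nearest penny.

£853,848.86

Level ordinary annuity; solve PV = PMT × [(1 − (1+r)^−n)/r] for PMT.
Periodic rate r = 0.1395 per year.
With n = 13: PMT = 5,000,000 / ([(1 − (1+r)^−n)/r]) = £853,848.86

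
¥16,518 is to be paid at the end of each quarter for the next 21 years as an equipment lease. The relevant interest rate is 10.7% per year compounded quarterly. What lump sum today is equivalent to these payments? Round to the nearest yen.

This is an ordinary annuity: 84 payments of ¥16,518 at the end of each quarter.
Periodic rate r = 0.107/4 per quarter; n is counted in quarters.
PV = PMT × [(1 − (1+r)^−n)/r] = 16,518 × [1 − (1+r)^−84] / r = ¥550,260

¥550,260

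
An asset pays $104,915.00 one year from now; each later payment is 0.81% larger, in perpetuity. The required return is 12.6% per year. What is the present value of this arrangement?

$889,864.29

Periodic rate r = 0.126 per year.
Growing perpetuity (Gordon): PV = PMT₁ / (r − g) = 104,915 / (r − 0.0081) = $889,864.29.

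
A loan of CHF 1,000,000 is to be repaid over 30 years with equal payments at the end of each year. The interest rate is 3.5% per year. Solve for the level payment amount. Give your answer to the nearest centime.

CHF 54,371.33

Level ordinary annuity; solve PV = PMT × [(1 − (1+r)^−n)/r] for PMT.
Periodic rate r = 0.035 per year.
With n = 30: PMT = 1,000,000 / ([(1 − (1+r)^−n)/r]) = CHF 54,371.33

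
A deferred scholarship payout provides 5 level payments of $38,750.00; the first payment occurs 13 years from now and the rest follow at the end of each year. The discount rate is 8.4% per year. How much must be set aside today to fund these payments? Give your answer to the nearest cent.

$58,159.93

Ordinary annuity of 5 payments, first payment at period 13.
Periodic rate r = 0.084 per year.
The ordinary-annuity PV formula values the stream one period before the first payment (period 12); discount that back 12 periods:
PV₀ = 38,750 × [1 − (1+r)^−5] / r × (1+r)^−12 = $58,159.93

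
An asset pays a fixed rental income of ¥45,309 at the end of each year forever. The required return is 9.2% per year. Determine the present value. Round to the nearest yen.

Periodic rate r = 0.092 per year.
Level perpetuity: PV = PMT / r = 45,309 / (0.092) = ¥492,489.

¥492,489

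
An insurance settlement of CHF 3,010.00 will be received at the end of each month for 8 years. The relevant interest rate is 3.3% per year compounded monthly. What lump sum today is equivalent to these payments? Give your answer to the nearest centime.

CHF 253,658.88

This is an ordinary annuity: 96 payments of CHF 3,010.00 at the end of each month.
Periodic rate r = 0.033/12 per month; n is counted in months.
PV = PMT × [(1 − (1+r)^−n)/r] = 3,010 × [1 − (1+r)^−96] / r = CHF 253,658.88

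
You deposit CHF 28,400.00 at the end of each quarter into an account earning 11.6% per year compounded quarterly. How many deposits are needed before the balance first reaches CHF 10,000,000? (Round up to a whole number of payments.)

85 payments

Periodic rate r = 0.116/4 per quarter; n is counted in quarters.
Ordinary annuity FV: 10,000,000 = 28,400 × [((1+r)^n − 1)/r].
(1+r)^n = 1 + 10,000,000 × r / 28,400, so n = ln(1 + 10,000,000·r/28,400) / ln(1+r) = 84.54.
Round up to a whole number of payments: n = 85.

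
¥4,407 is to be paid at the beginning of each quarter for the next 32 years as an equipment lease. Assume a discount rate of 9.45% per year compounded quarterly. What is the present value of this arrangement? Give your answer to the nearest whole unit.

This is an annuity due: 128 payments of ¥4,407 at the beginning of each quarter.
Periodic rate r = 0.0945/4 per quarter; n is counted in quarters.
PV = PMT × [(1 − (1+r)^−n)/r] × (1+r) = 4,407 × [1 − (1+r)^−128] / r × (1+r) = ¥181,333

¥181,333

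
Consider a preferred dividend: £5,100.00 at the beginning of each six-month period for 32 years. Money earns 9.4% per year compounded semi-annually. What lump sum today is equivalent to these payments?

£107,601.23

This is an annuity due: 64 payments of £5,100.00 at the beginning of each six-month period.
Periodic rate r = 0.094/2 per half-year; n is counted in half-years.
PV = PMT × [(1 − (1+r)^−n)/r] × (1+r) = 5,100 × [1 − (1+r)^−64] / r × (1+r) = £107,601.23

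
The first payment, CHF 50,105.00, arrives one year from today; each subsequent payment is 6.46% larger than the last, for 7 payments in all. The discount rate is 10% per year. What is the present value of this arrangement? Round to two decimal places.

CHF 289,665.48

Periodic rate r = 0.1 per year.
Growing ordinary annuity: PV = PMT₁ × [1 − ((1+g)/(1+r))^n] / (r − g) = 50,105 × [1 − ((1+0.0646)/(1+r))^7] / (r − 0.0646) = CHF 289,665.48.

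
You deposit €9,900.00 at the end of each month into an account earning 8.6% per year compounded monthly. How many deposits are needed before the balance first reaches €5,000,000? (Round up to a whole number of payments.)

Periodic rate r = 0.086/12 per month; n is counted in months.
Ordinary annuity FV: 5,000,000 = 9,900 × [((1+r)^n − 1)/r].
(1+r)^n = 1 + 5,000,000 × r / 9,900, so n = ln(1 + 5,000,000·r/9,900) / ln(1+r) = 214.29.
Round up to a whole number of payments: n = 215.

215 payments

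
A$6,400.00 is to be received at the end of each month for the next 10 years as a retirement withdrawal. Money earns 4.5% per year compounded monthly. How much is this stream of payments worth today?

A$617,531.67

This is an ordinary annuity: 120 payments of A$6,400.00 at the end of each month.
Periodic rate r = 0.045/12 per month; n is counted in months.
PV = PMT × [(1 − (1+r)^−n)/r] = 6,400 × [1 − (1+r)^−120] / r = A$617,531.67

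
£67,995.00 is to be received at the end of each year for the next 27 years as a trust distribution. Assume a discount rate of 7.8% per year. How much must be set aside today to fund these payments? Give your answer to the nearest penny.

This is an ordinary annuity: 27 payments of £67,995.00 at the end of each year.
Periodic rate r = 0.078 per year.
PV = PMT × [(1 − (1+r)^−n)/r] = 67,995 × [1 − (1+r)^−27] / r = £757,001.08

£757,001.08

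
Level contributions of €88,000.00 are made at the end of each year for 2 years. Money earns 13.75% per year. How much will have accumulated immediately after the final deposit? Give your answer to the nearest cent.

This is an ordinary annuity: 2 deposits of €88,000.00 at the end of each year.
Periodic rate r = 0.1375 per year.
FV = PMT × [((1+r)^n − 1)/r] = 88,000 × [(1+r)^2 − 1] / r = €188,100.00

€188,100.00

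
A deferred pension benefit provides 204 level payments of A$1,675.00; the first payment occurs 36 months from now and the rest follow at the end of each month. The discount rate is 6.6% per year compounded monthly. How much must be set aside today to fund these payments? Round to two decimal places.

Ordinary annuity of 204 payments, first payment at period 36.
Periodic rate r = 0.066/12 per month; n is counted in months.
The ordinary-annuity PV formula values the stream one period before the first payment (period 35); discount that back 35 periods:
PV₀ = 1,675 × [1 − (1+r)^−204] / r × (1+r)^−35 = A$169,251.67

A$169,251.67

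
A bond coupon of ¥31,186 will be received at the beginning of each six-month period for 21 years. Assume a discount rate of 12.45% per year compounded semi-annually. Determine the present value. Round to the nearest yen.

This is an annuity due: 42 payments of ¥31,186 at the beginning of each six-month period.
Periodic rate r = 0.1245/2 per half-year; n is counted in half-years.
PV = PMT × [(1 − (1+r)^−n)/r] × (1+r) = 31,186 × [1 − (1+r)^−42] / r × (1+r) = ¥490,042

¥490,042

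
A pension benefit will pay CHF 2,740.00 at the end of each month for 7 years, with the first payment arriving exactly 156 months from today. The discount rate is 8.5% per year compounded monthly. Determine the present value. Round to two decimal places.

Ordinary annuity of 84 payments, first payment at period 156.
Periodic rate r = 0.085/12 per month; n is counted in months.
The ordinary-annuity PV formula values the stream one period before the first payment (period 155); discount that back 155 periods:
PV₀ = 2,740 × [1 − (1+r)^−84] / r × (1+r)^−155 = CHF 57,936.65

CHF 57,936.65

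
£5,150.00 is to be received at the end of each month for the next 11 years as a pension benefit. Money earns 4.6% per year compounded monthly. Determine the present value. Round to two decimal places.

This is an ordinary annuity: 132 payments of £5,150.00 at the end of each month.
Periodic rate r = 0.046/12 per month; n is counted in months.
PV = PMT × [(1 − (1+r)^−n)/r] = 5,150 × [1 − (1+r)^−132] / r = £532,708.10

£532,708.10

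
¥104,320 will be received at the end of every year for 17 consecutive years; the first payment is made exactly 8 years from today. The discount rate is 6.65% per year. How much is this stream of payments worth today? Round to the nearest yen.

¥665,017

Ordinary annuity of 17 payments, first payment at period 8.
Periodic rate r = 0.0665 per year.
The ordinary-annuity PV formula values the stream one period before the first payment (period 7); discount that back 7 periods:
PV₀ = 104,320 × [1 − (1+r)^−17] / r × (1+r)^−7 = ¥665,017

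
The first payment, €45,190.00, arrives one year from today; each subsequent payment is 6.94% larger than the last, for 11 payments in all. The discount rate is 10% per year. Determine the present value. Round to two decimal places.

Periodic rate r = 0.1 per year.
Growing ordinary annuity: PV = PMT₁ × [1 − ((1+g)/(1+r))^n] / (r − g) = 45,190 × [1 − ((1+0.0694)/(1+r))^11] / (r − 0.0694) = €394,009.58.

€394,009.58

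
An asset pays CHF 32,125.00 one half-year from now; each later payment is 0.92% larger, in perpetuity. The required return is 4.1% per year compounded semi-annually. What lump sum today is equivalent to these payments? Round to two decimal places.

CHF 2,842,920.35

Periodic rate r = 0.041/2 per half-year.
Growing perpetuity (Gordon): PV = PMT₁ / (r − g) = 32,125 / (r − 0.0092) = CHF 2,842,920.35.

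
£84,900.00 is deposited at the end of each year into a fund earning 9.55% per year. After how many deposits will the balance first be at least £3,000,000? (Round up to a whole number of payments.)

Periodic rate r = 0.0955 per year.
Ordinary annuity FV: 3,000,000 = 84,900 × [((1+r)^n − 1)/r].
(1+r)^n = 1 + 3,000,000 × r / 84,900, so n = ln(1 + 3,000,000·r/84,900) / ln(1+r) = 16.18.
Round up to a whole number of payments: n = 17.

17 payments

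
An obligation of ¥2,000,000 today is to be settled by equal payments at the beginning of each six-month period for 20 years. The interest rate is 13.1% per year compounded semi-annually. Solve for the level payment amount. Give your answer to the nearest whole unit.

Level annuity due; solve PV = PMT × [(1 − (1+r)^−n)/r] × (1+r) for PMT.
Periodic rate r = 0.131/2 per half-year; n is counted in half-years.
With n = 40: PMT = 2,000,000 / ([(1 − (1+r)^−n)/r] × (1+r)) = ¥133,499

¥133,499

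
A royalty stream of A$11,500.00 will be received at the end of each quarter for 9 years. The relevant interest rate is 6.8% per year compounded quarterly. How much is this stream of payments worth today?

A$307,752.36

This is an ordinary annuity: 36 payments of A$11,500.00 at the end of each quarter.
Periodic rate r = 0.068/4 per quarter; n is counted in quarters.
PV = PMT × [(1 − (1+r)^−n)/r] = 11,500 × [1 − (1+r)^−36] / r = A$307,752.36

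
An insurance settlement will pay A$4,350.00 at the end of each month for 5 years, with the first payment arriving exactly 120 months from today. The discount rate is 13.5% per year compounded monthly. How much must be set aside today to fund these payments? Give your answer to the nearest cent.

Ordinary annuity of 60 payments, first payment at period 120.
Periodic rate r = 0.135/12 per month; n is counted in months.
The ordinary-annuity PV formula values the stream one period before the first payment (period 119); discount that back 119 periods:
PV₀ = 4,350 × [1 − (1+r)^−60] / r × (1+r)^−119 = A$49,935.56

A$49,935.56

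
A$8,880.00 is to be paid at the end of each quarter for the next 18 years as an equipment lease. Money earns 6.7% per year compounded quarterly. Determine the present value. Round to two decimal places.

A$369,833.16

This is an ordinary annuity: 72 payments of A$8,880.00 at the end of each quarter.
Periodic rate r = 0.067/4 per quarter; n is counted in quarters.
PV = PMT × [(1 − (1+r)^−n)/r] = 8,880 × [1 − (1+r)^−72] / r = A$369,833.16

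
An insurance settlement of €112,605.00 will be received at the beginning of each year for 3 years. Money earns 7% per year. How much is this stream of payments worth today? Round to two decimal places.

€316,196.89

This is an annuity due: 3 payments of €112,605.00 at the beginning of each year.
Periodic rate r = 0.07 per year.
PV = PMT × [(1 − (1+r)^−n)/r] × (1+r) = 112,605 × [1 − (1+r)^−3] / r × (1+r) = €316,196.89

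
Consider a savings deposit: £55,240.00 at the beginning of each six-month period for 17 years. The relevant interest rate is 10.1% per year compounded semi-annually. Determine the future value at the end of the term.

This is an annuity due: 34 deposits of £55,240.00 at the beginning of each six-month period.
Periodic rate r = 0.101/2 per half-year; n is counted in half-years.
FV = PMT × [((1+r)^n − 1)/r] × (1+r) = 55,240 × [(1+r)^34 − 1] / r × (1+r) = £4,986,035.79

£4,986,035.79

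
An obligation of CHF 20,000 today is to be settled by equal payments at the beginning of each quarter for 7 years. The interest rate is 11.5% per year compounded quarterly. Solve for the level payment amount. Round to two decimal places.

CHF 1,020.31

Level annuity due; solve PV = PMT × [(1 − (1+r)^−n)/r] × (1+r) for PMT.
Periodic rate r = 0.115/4 per quarter; n is counted in quarters.
With n = 28: PMT = 20,000 / ([(1 − (1+r)^−n)/r] × (1+r)) = CHF 1,020.31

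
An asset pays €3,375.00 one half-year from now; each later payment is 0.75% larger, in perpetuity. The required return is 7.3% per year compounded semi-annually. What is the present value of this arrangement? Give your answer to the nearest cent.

€116,379.31

Periodic rate r = 0.073/2 per half-year.
Growing perpetuity (Gordon): PV = PMT₁ / (r − g) = 3,375 / (r − 0.0075) = €116,379.31.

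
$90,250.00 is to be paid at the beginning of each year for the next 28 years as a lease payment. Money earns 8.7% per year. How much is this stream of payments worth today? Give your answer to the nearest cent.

$1,018,530.05

This is an annuity due: 28 payments of $90,250.00 at the beginning of each year.
Periodic rate r = 0.087 per year.
PV = PMT × [(1 − (1+r)^−n)/r] × (1+r) = 90,250 × [1 − (1+r)^−28] / r × (1+r) = $1,018,530.05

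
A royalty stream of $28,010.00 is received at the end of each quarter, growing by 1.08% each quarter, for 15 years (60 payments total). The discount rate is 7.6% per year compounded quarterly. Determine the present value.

$1,312,258.27

Periodic rate r = 0.076/4 per quarter; n is counted in quarters.
Growing ordinary annuity: PV = PMT₁ × [1 − ((1+g)/(1+r))^n] / (r − g) = 28,010 × [1 − ((1+0.0108)/(1+r))^60] / (r − 0.0108) = $1,312,258.27.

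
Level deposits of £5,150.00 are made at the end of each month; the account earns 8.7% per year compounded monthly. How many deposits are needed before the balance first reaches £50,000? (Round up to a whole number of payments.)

10 payments

Periodic rate r = 0.087/12 per month; n is counted in months.
Ordinary annuity FV: 50,000 = 5,150 × [((1+r)^n − 1)/r].
(1+r)^n = 1 + 50,000 × r / 5,150, so n = ln(1 + 50,000·r/5,150) / ln(1+r) = 9.42.
Round up to a whole number of payments: n = 10.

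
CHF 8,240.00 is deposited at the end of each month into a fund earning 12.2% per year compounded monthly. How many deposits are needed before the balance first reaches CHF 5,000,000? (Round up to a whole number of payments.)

Periodic rate r = 0.122/12 per month; n is counted in months.
Ordinary annuity FV: 5,000,000 = 8,240 × [((1+r)^n − 1)/r].
(1+r)^n = 1 + 5,000,000 × r / 8,240, so n = ln(1 + 5,000,000·r/8,240) / ln(1+r) = 194.73.
Round up to a whole number of payments: n = 195.

195 payments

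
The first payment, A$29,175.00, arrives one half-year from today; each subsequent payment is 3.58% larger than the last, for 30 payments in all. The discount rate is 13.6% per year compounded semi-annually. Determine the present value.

A$544,400.78

Periodic rate r = 0.136/2 per half-year; n is counted in half-years.
Growing ordinary annuity: PV = PMT₁ × [1 − ((1+g)/(1+r))^n] / (r − g) = 29,175 × [1 − ((1+0.0358)/(1+r))^30] / (r − 0.0358) = A$544,400.78.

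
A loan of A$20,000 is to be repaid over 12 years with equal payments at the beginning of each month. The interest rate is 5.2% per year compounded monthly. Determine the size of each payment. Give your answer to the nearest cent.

A$186.18

Level annuity due; solve PV = PMT × [(1 − (1+r)^−n)/r] × (1+r) for PMT.
Periodic rate r = 0.052/12 per month; n is counted in months.
With n = 144: PMT = 20,000 / ([(1 − (1+r)^−n)/r] × (1+r)) = A$186.18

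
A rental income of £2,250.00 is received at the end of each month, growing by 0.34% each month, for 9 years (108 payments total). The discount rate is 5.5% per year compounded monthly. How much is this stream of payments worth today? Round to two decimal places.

£227,262.77

Periodic rate r = 0.055/12 per month; n is counted in months.
Growing ordinary annuity: PV = PMT₁ × [1 − ((1+g)/(1+r))^n] / (r − g) = 2,250 × [1 − ((1+0.0034)/(1+r))^108] / (r − 0.0034) = £227,262.77.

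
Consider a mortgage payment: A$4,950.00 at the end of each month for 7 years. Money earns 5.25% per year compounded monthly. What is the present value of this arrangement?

This is an ordinary annuity: 84 payments of A$4,950.00 at the end of each month.
Periodic rate r = 0.0525/12 per month; n is counted in months.
PV = PMT × [(1 − (1+r)^−n)/r] = 4,950 × [1 − (1+r)^−84] / r = A$347,327.52

A$347,327.52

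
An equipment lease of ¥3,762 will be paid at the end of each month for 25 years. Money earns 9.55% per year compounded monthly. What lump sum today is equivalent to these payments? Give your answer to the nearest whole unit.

¥428,877

This is an ordinary annuity: 300 payments of ¥3,762 at the end of each month.
Periodic rate r = 0.0955/12 per month; n is counted in months.
PV = PMT × [(1 − (1+r)^−n)/r] = 3,762 × [1 − (1+r)^−300] / r = ¥428,877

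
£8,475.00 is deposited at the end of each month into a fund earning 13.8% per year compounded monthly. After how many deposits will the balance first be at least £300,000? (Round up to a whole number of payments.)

Periodic rate r = 0.138/12 per month; n is counted in months.
Ordinary annuity FV: 300,000 = 8,475 × [((1+r)^n − 1)/r].
(1+r)^n = 1 + 300,000 × r / 8,475, so n = ln(1 + 300,000·r/8,475) / ln(1+r) = 29.87.
Round up to a whole number of payments: n = 30.

30 payments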